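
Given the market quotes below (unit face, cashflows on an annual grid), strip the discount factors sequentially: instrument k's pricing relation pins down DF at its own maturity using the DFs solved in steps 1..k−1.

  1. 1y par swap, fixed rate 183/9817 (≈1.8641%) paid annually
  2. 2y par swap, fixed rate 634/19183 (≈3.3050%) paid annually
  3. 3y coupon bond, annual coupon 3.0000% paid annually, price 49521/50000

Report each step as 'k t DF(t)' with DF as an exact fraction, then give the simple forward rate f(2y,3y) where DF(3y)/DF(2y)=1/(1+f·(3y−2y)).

1 1 9817/10000
2 2 4683/5000
3 3 9057/10000
f(2y,3y) = ((4683/5000)/(9057/10000) − 1)/(1) = 103/3019 ≈ 3.4117%

step 1 [1y] swap r/1=183/9817: DF=(1 − 183/9817·(0))/(1+183/9817) = 9817/10000 ≈ 0.981700
step 2 [2y] swap r/1=634/19183: DF=(1 − 634/19183·(0.981700))/(1+634/19183) = 4683/5000 ≈ 0.936600
step 3 [3y] bond c/1=3/100: DF=(49521/50000 − 3/100·(0.981700+0.936600))/(1+3/100) = 9057/10000 ≈ 0.905700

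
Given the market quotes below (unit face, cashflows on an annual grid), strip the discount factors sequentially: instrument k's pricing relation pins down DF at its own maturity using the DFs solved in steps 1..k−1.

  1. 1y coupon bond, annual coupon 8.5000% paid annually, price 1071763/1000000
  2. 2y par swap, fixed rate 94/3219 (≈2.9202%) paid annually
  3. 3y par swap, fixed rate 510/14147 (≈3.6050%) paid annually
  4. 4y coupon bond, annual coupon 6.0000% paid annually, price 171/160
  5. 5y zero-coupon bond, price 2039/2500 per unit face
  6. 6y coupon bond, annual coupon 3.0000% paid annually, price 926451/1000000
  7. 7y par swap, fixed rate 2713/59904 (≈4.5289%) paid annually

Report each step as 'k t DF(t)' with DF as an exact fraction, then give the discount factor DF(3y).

1 1 4939/5000
2 2 2359/2500
3 3 449/500
4 4 8481/10000
5 5 2039/2500
6 6 3843/5000
7 7 7287/10000
DF(3y) = 449/500 ≈ 0.898000

step 1 [1y] bond c/1=17/200: DF=(1071763/1000000 − 17/200·(0))/(1+17/200) = 4939/5000 ≈ 0.987800
step 2 [2y] swap r/1=94/3219: DF=(1 − 94/3219·(0.987800))/(1+94/3219) = 2359/2500 ≈ 0.943600
step 3 [3y] swap r/1=510/14147: DF=(1 − 510/14147·(0.987800+0.943600))/(1+510/14147) = 449/500 ≈ 0.898000
step 4 [4y] bond c/1=3/50: DF=(171/160 − 3/50·(0.987800+0.943600+0.898000))/(1+3/50) = 8481/10000 ≈ 0.848100
step 5 [5y] zero: DF = P = 2039/2500 ≈ 0.815600
step 6 [6y] bond c/1=3/100: DF=(926451/1000000 − 3/100·(0.987800+0.943600+0.898000+0.848100+0.815600))/(1+3/100) = 3843/5000 ≈ 0.768600
step 7 [7y] swap r/1=2713/59904: DF=(1 − 2713/59904·(0.987800+0.943600+0.898000+0.848100+0.815600+0.768600))/(1+2713/59904) = 7287/10000 ≈ 0.728700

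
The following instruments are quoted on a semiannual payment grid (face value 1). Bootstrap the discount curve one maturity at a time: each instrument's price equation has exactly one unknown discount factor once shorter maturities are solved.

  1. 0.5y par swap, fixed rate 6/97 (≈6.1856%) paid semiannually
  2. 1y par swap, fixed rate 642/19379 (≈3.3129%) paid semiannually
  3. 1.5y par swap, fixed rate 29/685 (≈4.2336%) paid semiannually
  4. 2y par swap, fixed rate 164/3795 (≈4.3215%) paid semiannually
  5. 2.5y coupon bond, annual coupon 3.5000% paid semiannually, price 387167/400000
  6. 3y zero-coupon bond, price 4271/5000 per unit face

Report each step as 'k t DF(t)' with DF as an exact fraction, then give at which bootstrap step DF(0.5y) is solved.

step 1 [0.5y] swap r/2=3/97: DF=(1 − 3/97·(0))/(1+3/97) = 97/100 ≈ 0.970000
step 2 [1y] swap r/2=321/19379: DF=(1 − 321/19379·(0.970000))/(1+321/19379) = 9679/10000 ≈ 0.967900
step 3 [1.5y] swap r/2=29/1370: DF=(1 − 29/1370·(0.970000+0.967900))/(1+29/1370) = 9391/10000 ≈ 0.939100
step 4 [2y] swap r/2=82/3795: DF=(1 − 82/3795·(0.970000+0.967900+0.939100))/(1+82/3795) = 459/500 ≈ 0.918000
step 5 [2.5y] bond c/2=7/400: DF=(387167/400000 − 7/400·(0.970000+0.967900+0.939100+0.918000))/(1+7/400) = 443/500 ≈ 0.886000
step 6 [3y] zero: DF = P = 4271/5000 ≈ 0.854200

1 1/2 97/100
2 1 9679/10000
3 3/2 9391/10000
4 2 459/500
5 5/2 443/500
6 3 4271/5000
DF(0.5y) is solved at step 1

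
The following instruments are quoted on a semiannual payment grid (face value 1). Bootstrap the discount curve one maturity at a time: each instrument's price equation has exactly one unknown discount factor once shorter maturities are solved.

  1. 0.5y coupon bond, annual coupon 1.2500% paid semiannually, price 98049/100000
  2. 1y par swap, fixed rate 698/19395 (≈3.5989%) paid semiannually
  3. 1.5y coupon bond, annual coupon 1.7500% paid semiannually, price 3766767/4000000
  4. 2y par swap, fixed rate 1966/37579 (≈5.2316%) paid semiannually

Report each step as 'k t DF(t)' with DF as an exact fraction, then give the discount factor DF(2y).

step 1 [0.5y] bond c/2=1/160: DF=(98049/100000 − 1/160·(0))/(1+1/160) = 609/625 ≈ 0.974400
step 2 [1y] swap r/2=349/19395: DF=(1 − 349/19395·(0.974400))/(1+349/19395) = 9651/10000 ≈ 0.965100
step 3 [1.5y] bond c/2=7/800: DF=(3766767/4000000 − 7/800·(0.974400+0.965100))/(1+7/800) = 9167/10000 ≈ 0.916700
step 4 [2y] swap r/2=983/37579: DF=(1 − 983/37579·(0.974400+0.965100+0.916700))/(1+983/37579) = 9017/10000 ≈ 0.901700

1 1/2 609/625
2 1 9651/10000
3 3/2 9167/10000
4 2 9017/10000
DF(2y) = 9017/10000 ≈ 0.901700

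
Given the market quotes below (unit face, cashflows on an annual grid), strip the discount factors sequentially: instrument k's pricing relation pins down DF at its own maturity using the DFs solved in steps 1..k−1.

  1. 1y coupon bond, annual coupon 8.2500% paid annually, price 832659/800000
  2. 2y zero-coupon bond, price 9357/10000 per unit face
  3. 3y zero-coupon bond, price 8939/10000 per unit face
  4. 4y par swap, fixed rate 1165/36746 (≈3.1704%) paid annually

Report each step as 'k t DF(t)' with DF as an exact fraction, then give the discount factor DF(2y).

step 1 [1y] bond c/1=33/400: DF=(832659/800000 − 33/400·(0))/(1+33/400) = 1923/2000 ≈ 0.961500
step 2 [2y] zero: DF = P = 9357/10000 ≈ 0.935700
step 3 [3y] zero: DF = P = 8939/10000 ≈ 0.893900
step 4 [4y] swap r/1=1165/36746: DF=(1 − 1165/36746·(0.961500+0.935700+0.893900))/(1+1165/36746) = 1767/2000 ≈ 0.883500

1 1 1923/2000
2 2 9357/10000
3 3 8939/10000
4 4 1767/2000
DF(2y) = 9357/10000 ≈ 0.935700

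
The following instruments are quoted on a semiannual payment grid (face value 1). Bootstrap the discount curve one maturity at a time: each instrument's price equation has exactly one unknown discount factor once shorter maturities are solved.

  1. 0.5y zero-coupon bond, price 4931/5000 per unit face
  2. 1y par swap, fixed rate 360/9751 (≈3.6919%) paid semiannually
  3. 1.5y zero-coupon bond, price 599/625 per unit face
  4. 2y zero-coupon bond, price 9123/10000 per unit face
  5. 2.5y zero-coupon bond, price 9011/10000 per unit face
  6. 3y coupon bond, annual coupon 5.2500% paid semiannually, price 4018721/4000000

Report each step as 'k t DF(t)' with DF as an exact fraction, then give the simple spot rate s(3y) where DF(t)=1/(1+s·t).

step 1 [0.5y] zero: DF = P = 4931/5000 ≈ 0.986200
step 2 [1y] swap r/2=180/9751: DF=(1 − 180/9751·(0.986200))/(1+180/9751) = 241/250 ≈ 0.964000
step 3 [1.5y] zero: DF = P = 599/625 ≈ 0.958400
step 4 [2y] zero: DF = P = 9123/10000 ≈ 0.912300
step 5 [2.5y] zero: DF = P = 9011/10000 ≈ 0.901100
step 6 [3y] bond c/2=21/800: DF=(4018721/4000000 − 21/800·(0.986200+0.964000+0.958400+0.912300+0.901100))/(1+21/800) = 4291/5000 ≈ 0.858200

1 1/2 4931/5000
2 1 241/250
3 3/2 599/625
4 2 9123/10000
5 5/2 9011/10000
6 3 4291/5000
s(3y) = (1/(4291/5000) − 1)/(3) = 709/12873 ≈ 5.5077%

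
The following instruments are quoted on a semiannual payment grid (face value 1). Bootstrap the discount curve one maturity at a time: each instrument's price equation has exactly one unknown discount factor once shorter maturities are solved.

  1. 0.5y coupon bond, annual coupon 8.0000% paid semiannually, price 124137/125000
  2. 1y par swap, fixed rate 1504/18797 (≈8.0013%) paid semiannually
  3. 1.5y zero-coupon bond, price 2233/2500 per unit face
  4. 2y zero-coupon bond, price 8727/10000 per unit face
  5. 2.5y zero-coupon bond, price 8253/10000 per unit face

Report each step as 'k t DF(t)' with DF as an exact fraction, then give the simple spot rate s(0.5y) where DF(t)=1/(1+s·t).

1 1/2 9549/10000
2 1 578/625
3 3/2 2233/2500
4 2 8727/10000
5 5/2 8253/10000
s(0.5y) = (1/(9549/10000) − 1)/(1/2) = 902/9549 ≈ 9.4460%

step 1 [0.5y] bond c/2=1/25: DF=(124137/125000 − 1/25·(0))/(1+1/25) = 9549/10000 ≈ 0.954900
step 2 [1y] swap r/2=752/18797: DF=(1 − 752/18797·(0.954900))/(1+752/18797) = 578/625 ≈ 0.924800
step 3 [1.5y] zero: DF = P = 2233/2500 ≈ 0.893200
step 4 [2y] zero: DF = P = 8727/10000 ≈ 0.872700
step 5 [2.5y] zero: DF = P = 8253/10000 ≈ 0.825300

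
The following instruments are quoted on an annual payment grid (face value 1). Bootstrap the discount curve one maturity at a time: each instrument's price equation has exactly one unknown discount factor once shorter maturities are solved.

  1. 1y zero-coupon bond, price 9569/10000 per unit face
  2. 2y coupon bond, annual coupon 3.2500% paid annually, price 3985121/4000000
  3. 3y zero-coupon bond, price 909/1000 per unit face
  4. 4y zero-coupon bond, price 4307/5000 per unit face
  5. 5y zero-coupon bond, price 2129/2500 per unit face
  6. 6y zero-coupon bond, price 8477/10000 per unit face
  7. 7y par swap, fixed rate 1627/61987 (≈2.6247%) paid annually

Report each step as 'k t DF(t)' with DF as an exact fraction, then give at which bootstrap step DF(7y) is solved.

step 1 [1y] zero: DF = P = 9569/10000 ≈ 0.956900
step 2 [2y] bond c/1=13/400: DF=(3985121/4000000 − 13/400·(0.956900))/(1+13/400) = 2337/2500 ≈ 0.934800
step 3 [3y] zero: DF = P = 909/1000 ≈ 0.909000
step 4 [4y] zero: DF = P = 4307/5000 ≈ 0.861400
step 5 [5y] zero: DF = P = 2129/2500 ≈ 0.851600
step 6 [6y] zero: DF = P = 8477/10000 ≈ 0.847700
step 7 [7y] swap r/1=1627/61987: DF=(1 − 1627/61987·(0.956900+0.934800+0.909000+0.861400+0.851600+0.847700))/(1+1627/61987) = 8373/10000 ≈ 0.837300

1 1 9569/10000
2 2 2337/2500
3 3 909/1000
4 4 4307/5000
5 5 2129/2500
6 6 8477/10000
7 7 8373/10000
DF(7y) is solved at step 7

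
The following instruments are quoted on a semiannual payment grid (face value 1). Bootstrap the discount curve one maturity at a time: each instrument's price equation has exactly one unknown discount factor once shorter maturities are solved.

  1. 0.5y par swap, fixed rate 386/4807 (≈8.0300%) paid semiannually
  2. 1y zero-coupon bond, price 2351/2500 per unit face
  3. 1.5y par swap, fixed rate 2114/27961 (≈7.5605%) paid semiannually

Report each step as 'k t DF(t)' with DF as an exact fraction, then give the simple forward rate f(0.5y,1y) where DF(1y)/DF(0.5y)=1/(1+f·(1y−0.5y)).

1 1/2 4807/5000
2 1 2351/2500
3 3/2 8943/10000
f(0.5y,1y) = ((4807/5000)/(2351/2500) − 1)/(1/2) = 105/2351 ≈ 4.4662%

step 1 [0.5y] swap r/2=193/4807: DF=(1 − 193/4807·(0))/(1+193/4807) = 4807/5000 ≈ 0.961400
step 2 [1y] zero: DF = P = 2351/2500 ≈ 0.940400
step 3 [1.5y] swap r/2=1057/27961: DF=(1 − 1057/27961·(0.961400+0.940400))/(1+1057/27961) = 8943/10000 ≈ 0.894300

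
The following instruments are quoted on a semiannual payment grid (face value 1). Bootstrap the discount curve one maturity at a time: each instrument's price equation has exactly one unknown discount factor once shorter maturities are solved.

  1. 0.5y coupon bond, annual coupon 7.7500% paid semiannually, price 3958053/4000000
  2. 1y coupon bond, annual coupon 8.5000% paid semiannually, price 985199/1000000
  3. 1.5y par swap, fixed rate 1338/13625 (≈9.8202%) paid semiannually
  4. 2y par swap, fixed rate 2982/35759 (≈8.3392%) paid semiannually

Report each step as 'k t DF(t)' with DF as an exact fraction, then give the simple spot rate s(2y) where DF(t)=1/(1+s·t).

1 1/2 4763/5000
2 1 4531/5000
3 3/2 4331/5000
4 2 8509/10000
s(2y) = (1/(8509/10000) − 1)/(2) = 1491/17018 ≈ 8.7613%

step 1 [0.5y] bond c/2=31/800: DF=(3958053/4000000 − 31/800·(0))/(1+31/800) = 4763/5000 ≈ 0.952600
step 2 [1y] bond c/2=17/400: DF=(985199/1000000 − 17/400·(0.952600))/(1+17/400) = 4531/5000 ≈ 0.906200
step 3 [1.5y] swap r/2=669/13625: DF=(1 − 669/13625·(0.952600+0.906200))/(1+669/13625) = 4331/5000 ≈ 0.866200
step 4 [2y] swap r/2=1491/35759: DF=(1 − 1491/35759·(0.952600+0.906200+0.866200))/(1+1491/35759) = 8509/10000 ≈ 0.850900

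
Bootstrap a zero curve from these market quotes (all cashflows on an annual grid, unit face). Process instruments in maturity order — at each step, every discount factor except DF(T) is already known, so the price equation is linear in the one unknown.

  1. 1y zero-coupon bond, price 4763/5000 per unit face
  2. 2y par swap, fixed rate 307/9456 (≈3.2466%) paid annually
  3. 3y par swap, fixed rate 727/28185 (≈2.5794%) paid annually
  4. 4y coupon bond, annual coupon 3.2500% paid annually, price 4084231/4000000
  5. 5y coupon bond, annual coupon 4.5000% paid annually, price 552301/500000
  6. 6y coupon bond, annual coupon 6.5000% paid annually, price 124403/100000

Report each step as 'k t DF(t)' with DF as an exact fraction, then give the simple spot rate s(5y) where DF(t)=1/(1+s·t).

step 1 [1y] zero: DF = P = 4763/5000 ≈ 0.952600
step 2 [2y] swap r/1=307/9456: DF=(1 − 307/9456·(0.952600))/(1+307/9456) = 4693/5000 ≈ 0.938600
step 3 [3y] swap r/1=727/28185: DF=(1 − 727/28185·(0.952600+0.938600))/(1+727/28185) = 9273/10000 ≈ 0.927300
step 4 [4y] bond c/1=13/400: DF=(4084231/4000000 − 13/400·(0.952600+0.938600+0.927300))/(1+13/400) = 4501/5000 ≈ 0.900200
step 5 [5y] bond c/1=9/200: DF=(552301/500000 − 9/200·(0.952600+0.938600+0.927300+0.900200))/(1+9/200) = 8969/10000 ≈ 0.896900
step 6 [6y] bond c/1=13/200: DF=(124403/100000 − 13/200·(0.952600+0.938600+0.927300+0.900200+0.896900))/(1+13/200) = 554/625 ≈ 0.886400

1 1 4763/5000
2 2 4693/5000
3 3 9273/10000
4 4 4501/5000
5 5 8969/10000
6 6 554/625
s(5y) = (1/(8969/10000) − 1)/(5) = 1031/44845 ≈ 2.2990%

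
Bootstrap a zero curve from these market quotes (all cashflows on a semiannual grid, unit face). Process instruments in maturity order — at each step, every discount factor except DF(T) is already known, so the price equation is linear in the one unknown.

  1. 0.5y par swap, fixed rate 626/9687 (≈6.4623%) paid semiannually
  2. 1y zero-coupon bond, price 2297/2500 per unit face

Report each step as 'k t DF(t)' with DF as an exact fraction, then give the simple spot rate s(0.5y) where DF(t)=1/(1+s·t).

step 1 [0.5y] swap r/2=313/9687: DF=(1 − 313/9687·(0))/(1+313/9687) = 9687/10000 ≈ 0.968700
step 2 [1y] zero: DF = P = 2297/2500 ≈ 0.918800

1 1/2 9687/10000
2 1 2297/2500
s(0.5y) = (1/(9687/10000) − 1)/(1/2) = 626/9687 ≈ 6.4623%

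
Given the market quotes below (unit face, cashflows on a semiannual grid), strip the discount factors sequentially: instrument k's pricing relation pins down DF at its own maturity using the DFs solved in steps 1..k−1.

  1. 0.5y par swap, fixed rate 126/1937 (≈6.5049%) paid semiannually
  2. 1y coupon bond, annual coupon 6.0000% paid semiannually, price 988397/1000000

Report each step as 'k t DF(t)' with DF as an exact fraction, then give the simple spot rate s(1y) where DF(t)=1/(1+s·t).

1 1/2 1937/2000
2 1 4657/5000
s(1y) = (1/(4657/5000) − 1)/(1) = 343/4657 ≈ 7.3653%

step 1 [0.5y] swap r/2=63/1937: DF=(1 − 63/1937·(0))/(1+63/1937) = 1937/2000 ≈ 0.968500
step 2 [1y] bond c/2=3/100: DF=(988397/1000000 − 3/100·(0.968500))/(1+3/100) = 4657/5000 ≈ 0.931400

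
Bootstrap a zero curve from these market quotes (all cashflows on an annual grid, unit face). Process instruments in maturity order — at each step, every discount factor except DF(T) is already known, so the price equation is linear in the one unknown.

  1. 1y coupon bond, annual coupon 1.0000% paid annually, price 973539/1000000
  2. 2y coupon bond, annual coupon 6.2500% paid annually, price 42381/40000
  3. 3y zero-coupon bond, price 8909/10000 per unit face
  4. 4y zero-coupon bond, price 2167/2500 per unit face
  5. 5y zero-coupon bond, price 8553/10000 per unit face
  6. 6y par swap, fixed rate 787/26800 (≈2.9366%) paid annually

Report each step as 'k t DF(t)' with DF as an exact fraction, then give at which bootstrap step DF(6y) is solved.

1 1 9639/10000
2 2 1881/2000
3 3 8909/10000
4 4 2167/2500
5 5 8553/10000
6 6 4213/5000
DF(6y) is solved at step 6

step 1 [1y] bond c/1=1/100: DF=(973539/1000000 − 1/100·(0))/(1+1/100) = 9639/10000 ≈ 0.963900
step 2 [2y] bond c/1=1/16: DF=(42381/40000 − 1/16·(0.963900))/(1+1/16) = 1881/2000 ≈ 0.940500
step 3 [3y] zero: DF = P = 8909/10000 ≈ 0.890900
step 4 [4y] zero: DF = P = 2167/2500 ≈ 0.866800
step 5 [5y] zero: DF = P = 8553/10000 ≈ 0.855300
step 6 [6y] swap r/1=787/26800: DF=(1 − 787/26800·(0.963900+0.940500+0.890900+0.866800+0.855300))/(1+787/26800) = 4213/5000 ≈ 0.842600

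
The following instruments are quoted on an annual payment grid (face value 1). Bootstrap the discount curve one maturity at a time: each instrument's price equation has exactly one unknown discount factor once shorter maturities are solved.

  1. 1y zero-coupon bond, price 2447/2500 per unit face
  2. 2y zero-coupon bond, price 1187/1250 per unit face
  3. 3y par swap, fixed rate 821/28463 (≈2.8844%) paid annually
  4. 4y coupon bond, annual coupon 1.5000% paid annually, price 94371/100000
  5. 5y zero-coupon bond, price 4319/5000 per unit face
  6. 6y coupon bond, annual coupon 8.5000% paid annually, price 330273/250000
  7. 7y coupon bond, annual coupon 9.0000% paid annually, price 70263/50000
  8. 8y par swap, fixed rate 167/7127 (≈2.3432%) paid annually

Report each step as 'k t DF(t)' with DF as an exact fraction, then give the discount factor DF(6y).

1 1 2447/2500
2 2 1187/1250
3 3 9179/10000
4 4 8877/10000
5 5 4319/5000
6 6 4287/5000
7 7 2097/2500
8 8 833/1000
DF(6y) = 4287/5000 ≈ 0.857400

step 1 [1y] zero: DF = P = 2447/2500 ≈ 0.978800
step 2 [2y] zero: DF = P = 1187/1250 ≈ 0.949600
step 3 [3y] swap r/1=821/28463: DF=(1 − 821/28463·(0.978800+0.949600))/(1+821/28463) = 9179/10000 ≈ 0.917900
step 4 [4y] bond c/1=3/200: DF=(94371/100000 − 3/200·(0.978800+0.949600+0.917900))/(1+3/200) = 8877/10000 ≈ 0.887700
step 5 [5y] zero: DF = P = 4319/5000 ≈ 0.863800
step 6 [6y] bond c/1=17/200: DF=(330273/250000 − 17/200·(0.978800+0.949600+0.917900+0.887700+0.863800))/(1+17/200) = 4287/5000 ≈ 0.857400
step 7 [7y] bond c/1=9/100: DF=(70263/50000 − 9/100·(0.978800+0.949600+0.917900+0.887700+0.863800+0.857400))/(1+9/100) = 2097/2500 ≈ 0.838800
step 8 [8y] swap r/1=167/7127: DF=(1 − 167/7127·(0.978800+0.949600+0.917900+0.887700+0.863800+0.857400+0.838800))/(1+167/7127) = 833/1000 ≈ 0.833000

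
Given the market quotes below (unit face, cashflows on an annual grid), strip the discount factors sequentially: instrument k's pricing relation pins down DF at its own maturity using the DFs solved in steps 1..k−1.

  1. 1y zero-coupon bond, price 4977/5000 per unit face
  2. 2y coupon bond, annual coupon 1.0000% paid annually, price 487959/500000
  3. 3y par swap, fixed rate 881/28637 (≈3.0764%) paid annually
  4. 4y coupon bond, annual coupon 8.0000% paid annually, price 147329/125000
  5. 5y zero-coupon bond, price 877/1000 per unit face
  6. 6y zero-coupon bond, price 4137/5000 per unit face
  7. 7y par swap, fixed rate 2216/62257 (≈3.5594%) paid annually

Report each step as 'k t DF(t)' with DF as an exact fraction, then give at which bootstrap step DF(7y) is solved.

step 1 [1y] zero: DF = P = 4977/5000 ≈ 0.995400
step 2 [2y] bond c/1=1/100: DF=(487959/500000 − 1/100·(0.995400))/(1+1/100) = 2391/2500 ≈ 0.956400
step 3 [3y] swap r/1=881/28637: DF=(1 − 881/28637·(0.995400+0.956400))/(1+881/28637) = 9119/10000 ≈ 0.911900
step 4 [4y] bond c/1=2/25: DF=(147329/125000 − 2/25·(0.995400+0.956400+0.911900))/(1+2/25) = 1099/1250 ≈ 0.879200
step 5 [5y] zero: DF = P = 877/1000 ≈ 0.877000
step 6 [6y] zero: DF = P = 4137/5000 ≈ 0.827400
step 7 [7y] swap r/1=2216/62257: DF=(1 − 2216/62257·(0.995400+0.956400+0.911900+0.879200+0.877000+0.827400))/(1+2216/62257) = 973/1250 ≈ 0.778400

1 1 4977/5000
2 2 2391/2500
3 3 9119/10000
4 4 1099/1250
5 5 877/1000
6 6 4137/5000
7 7 973/1250
DF(7y) is solved at step 7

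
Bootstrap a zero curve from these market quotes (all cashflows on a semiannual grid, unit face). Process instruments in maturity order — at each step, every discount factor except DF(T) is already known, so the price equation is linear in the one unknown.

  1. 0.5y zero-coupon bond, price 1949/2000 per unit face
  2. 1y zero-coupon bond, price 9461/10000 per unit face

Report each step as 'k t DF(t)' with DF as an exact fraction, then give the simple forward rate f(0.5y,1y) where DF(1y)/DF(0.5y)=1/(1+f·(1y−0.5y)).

1 1/2 1949/2000
2 1 9461/10000
f(0.5y,1y) = ((1949/2000)/(9461/10000) − 1)/(1/2) = 568/9461 ≈ 6.0036%

step 1 [0.5y] zero: DF = P = 1949/2000 ≈ 0.974500
step 2 [1y] zero: DF = P = 9461/10000 ≈ 0.946100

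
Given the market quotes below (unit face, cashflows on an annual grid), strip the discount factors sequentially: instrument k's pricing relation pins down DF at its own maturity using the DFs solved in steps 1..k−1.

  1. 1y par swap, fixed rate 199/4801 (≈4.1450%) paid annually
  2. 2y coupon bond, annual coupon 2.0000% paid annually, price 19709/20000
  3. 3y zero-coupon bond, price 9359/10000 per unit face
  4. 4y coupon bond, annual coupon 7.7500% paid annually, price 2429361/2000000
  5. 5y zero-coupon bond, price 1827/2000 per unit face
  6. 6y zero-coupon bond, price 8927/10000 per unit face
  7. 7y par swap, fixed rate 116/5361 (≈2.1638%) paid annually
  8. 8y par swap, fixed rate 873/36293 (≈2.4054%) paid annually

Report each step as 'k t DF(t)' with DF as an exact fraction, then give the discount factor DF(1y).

1 1 4801/5000
2 2 9473/10000
3 3 9359/10000
4 4 2307/2500
5 5 1827/2000
6 6 8927/10000
7 7 538/625
8 8 4127/5000
DF(1y) = 4801/5000 ≈ 0.960200

step 1 [1y] swap r/1=199/4801: DF=(1 − 199/4801·(0))/(1+199/4801) = 4801/5000 ≈ 0.960200
step 2 [2y] bond c/1=1/50: DF=(19709/20000 − 1/50·(0.960200))/(1+1/50) = 9473/10000 ≈ 0.947300
step 3 [3y] zero: DF = P = 9359/10000 ≈ 0.935900
step 4 [4y] bond c/1=31/400: DF=(2429361/2000000 − 31/400·(0.960200+0.947300+0.935900))/(1+31/400) = 2307/2500 ≈ 0.922800
step 5 [5y] zero: DF = P = 1827/2000 ≈ 0.913500
step 6 [6y] zero: DF = P = 8927/10000 ≈ 0.892700
step 7 [7y] swap r/1=116/5361: DF=(1 − 116/5361·(0.960200+0.947300+0.935900+0.922800+0.913500+0.892700))/(1+116/5361) = 538/625 ≈ 0.860800
step 8 [8y] swap r/1=873/36293: DF=(1 − 873/36293·(0.960200+0.947300+0.935900+0.922800+0.913500+0.892700+0.860800))/(1+873/36293) = 4127/5000 ≈ 0.825400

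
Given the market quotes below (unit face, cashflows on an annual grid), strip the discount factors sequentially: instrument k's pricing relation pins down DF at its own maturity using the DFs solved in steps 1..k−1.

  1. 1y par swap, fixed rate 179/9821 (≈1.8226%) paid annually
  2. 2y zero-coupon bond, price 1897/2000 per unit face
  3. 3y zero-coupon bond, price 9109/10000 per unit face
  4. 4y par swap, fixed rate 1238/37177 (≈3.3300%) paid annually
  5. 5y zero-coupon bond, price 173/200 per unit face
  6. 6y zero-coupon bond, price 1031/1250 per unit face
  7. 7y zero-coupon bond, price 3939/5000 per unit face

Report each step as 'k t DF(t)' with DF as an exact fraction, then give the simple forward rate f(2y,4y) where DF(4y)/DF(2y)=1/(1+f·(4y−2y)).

step 1 [1y] swap r/1=179/9821: DF=(1 − 179/9821·(0))/(1+179/9821) = 9821/10000 ≈ 0.982100
step 2 [2y] zero: DF = P = 1897/2000 ≈ 0.948500
step 3 [3y] zero: DF = P = 9109/10000 ≈ 0.910900
step 4 [4y] swap r/1=1238/37177: DF=(1 − 1238/37177·(0.982100+0.948500+0.910900))/(1+1238/37177) = 4381/5000 ≈ 0.876200
step 5 [5y] zero: DF = P = 173/200 ≈ 0.865000
step 6 [6y] zero: DF = P = 1031/1250 ≈ 0.824800
step 7 [7y] zero: DF = P = 3939/5000 ≈ 0.787800

1 1 9821/10000
2 2 1897/2000
3 3 9109/10000
4 4 4381/5000
5 5 173/200
6 6 1031/1250
7 7 3939/5000
f(2y,4y) = ((1897/2000)/(4381/5000) − 1)/(2) = 723/17524 ≈ 4.1258%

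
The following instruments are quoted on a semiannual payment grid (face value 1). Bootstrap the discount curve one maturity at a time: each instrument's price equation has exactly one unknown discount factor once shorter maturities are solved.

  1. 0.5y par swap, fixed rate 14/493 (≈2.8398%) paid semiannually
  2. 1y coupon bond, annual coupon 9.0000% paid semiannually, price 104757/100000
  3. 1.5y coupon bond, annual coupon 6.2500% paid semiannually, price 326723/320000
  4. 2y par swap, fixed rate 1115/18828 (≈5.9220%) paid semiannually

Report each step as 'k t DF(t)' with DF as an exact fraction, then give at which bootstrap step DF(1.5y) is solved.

step 1 [0.5y] swap r/2=7/493: DF=(1 − 7/493·(0))/(1+7/493) = 493/500 ≈ 0.986000
step 2 [1y] bond c/2=9/200: DF=(104757/100000 − 9/200·(0.986000))/(1+9/200) = 24/25 ≈ 0.960000
step 3 [1.5y] bond c/2=1/32: DF=(326723/320000 − 1/32·(0.986000+0.960000))/(1+1/32) = 9311/10000 ≈ 0.931100
step 4 [2y] swap r/2=1115/37656: DF=(1 − 1115/37656·(0.986000+0.960000+0.931100))/(1+1115/37656) = 1777/2000 ≈ 0.888500

1 1/2 493/500
2 1 24/25
3 3/2 9311/10000
4 2 1777/2000
DF(1.5y) is solved at step 3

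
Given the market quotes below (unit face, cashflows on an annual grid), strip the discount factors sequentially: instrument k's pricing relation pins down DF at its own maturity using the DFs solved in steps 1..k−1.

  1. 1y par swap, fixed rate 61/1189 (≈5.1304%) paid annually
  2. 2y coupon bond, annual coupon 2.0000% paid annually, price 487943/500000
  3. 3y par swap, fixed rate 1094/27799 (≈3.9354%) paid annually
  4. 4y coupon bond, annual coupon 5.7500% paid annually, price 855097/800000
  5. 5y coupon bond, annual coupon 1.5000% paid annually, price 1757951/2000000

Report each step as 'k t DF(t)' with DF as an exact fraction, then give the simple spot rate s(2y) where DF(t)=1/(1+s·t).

step 1 [1y] swap r/1=61/1189: DF=(1 − 61/1189·(0))/(1+61/1189) = 1189/1250 ≈ 0.951200
step 2 [2y] bond c/1=1/50: DF=(487943/500000 − 1/50·(0.951200))/(1+1/50) = 9381/10000 ≈ 0.938100
step 3 [3y] swap r/1=1094/27799: DF=(1 − 1094/27799·(0.951200+0.938100))/(1+1094/27799) = 4453/5000 ≈ 0.890600
step 4 [4y] bond c/1=23/400: DF=(855097/800000 − 23/400·(0.951200+0.938100+0.890600))/(1+23/400) = 2149/2500 ≈ 0.859600
step 5 [5y] bond c/1=3/200: DF=(1757951/2000000 − 3/200·(0.951200+0.938100+0.890600+0.859600))/(1+3/200) = 4061/5000 ≈ 0.812200

1 1 1189/1250
2 2 9381/10000
3 3 4453/5000
4 4 2149/2500
5 5 4061/5000
s(2y) = (1/(9381/10000) − 1)/(2) = 619/18762 ≈ 3.2992%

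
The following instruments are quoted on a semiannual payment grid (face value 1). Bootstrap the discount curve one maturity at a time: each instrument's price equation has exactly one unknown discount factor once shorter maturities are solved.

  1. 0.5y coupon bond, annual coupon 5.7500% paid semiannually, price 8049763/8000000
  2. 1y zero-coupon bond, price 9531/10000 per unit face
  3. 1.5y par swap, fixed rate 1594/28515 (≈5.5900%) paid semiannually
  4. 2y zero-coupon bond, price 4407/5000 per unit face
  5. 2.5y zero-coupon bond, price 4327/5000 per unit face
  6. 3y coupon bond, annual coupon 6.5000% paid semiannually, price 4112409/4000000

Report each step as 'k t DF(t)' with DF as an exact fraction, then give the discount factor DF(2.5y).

1 1/2 9781/10000
2 1 9531/10000
3 3/2 9203/10000
4 2 4407/5000
5 5/2 4327/5000
6 3 851/1000
DF(2.5y) = 4327/5000 ≈ 0.865400

step 1 [0.5y] bond c/2=23/800: DF=(8049763/8000000 − 23/800·(0))/(1+23/800) = 9781/10000 ≈ 0.978100
step 2 [1y] zero: DF = P = 9531/10000 ≈ 0.953100
step 3 [1.5y] swap r/2=797/28515: DF=(1 − 797/28515·(0.978100+0.953100))/(1+797/28515) = 9203/10000 ≈ 0.920300
step 4 [2y] zero: DF = P = 4407/5000 ≈ 0.881400
step 5 [2.5y] zero: DF = P = 4327/5000 ≈ 0.865400
step 6 [3y] bond c/2=13/400: DF=(4112409/4000000 − 13/400·(0.978100+0.953100+0.920300+0.881400+0.865400))/(1+13/400) = 851/1000 ≈ 0.851000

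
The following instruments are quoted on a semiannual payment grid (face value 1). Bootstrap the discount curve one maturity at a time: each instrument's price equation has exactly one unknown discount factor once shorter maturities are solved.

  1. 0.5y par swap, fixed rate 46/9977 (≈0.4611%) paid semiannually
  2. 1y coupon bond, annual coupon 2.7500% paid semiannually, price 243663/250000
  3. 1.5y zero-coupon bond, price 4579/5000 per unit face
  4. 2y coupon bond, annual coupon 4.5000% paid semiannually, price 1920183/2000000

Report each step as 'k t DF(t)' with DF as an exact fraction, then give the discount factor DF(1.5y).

1 1/2 9977/10000
2 1 9479/10000
3 3/2 4579/5000
4 2 219/250
DF(1.5y) = 4579/5000 ≈ 0.915800

step 1 [0.5y] swap r/2=23/9977: DF=(1 − 23/9977·(0))/(1+23/9977) = 9977/10000 ≈ 0.997700
step 2 [1y] bond c/2=11/800: DF=(243663/250000 − 11/800·(0.997700))/(1+11/800) = 9479/10000 ≈ 0.947900
step 3 [1.5y] zero: DF = P = 4579/5000 ≈ 0.915800
step 4 [2y] bond c/2=9/400: DF=(1920183/2000000 − 9/400·(0.997700+0.947900+0.915800))/(1+9/400) = 219/250 ≈ 0.876000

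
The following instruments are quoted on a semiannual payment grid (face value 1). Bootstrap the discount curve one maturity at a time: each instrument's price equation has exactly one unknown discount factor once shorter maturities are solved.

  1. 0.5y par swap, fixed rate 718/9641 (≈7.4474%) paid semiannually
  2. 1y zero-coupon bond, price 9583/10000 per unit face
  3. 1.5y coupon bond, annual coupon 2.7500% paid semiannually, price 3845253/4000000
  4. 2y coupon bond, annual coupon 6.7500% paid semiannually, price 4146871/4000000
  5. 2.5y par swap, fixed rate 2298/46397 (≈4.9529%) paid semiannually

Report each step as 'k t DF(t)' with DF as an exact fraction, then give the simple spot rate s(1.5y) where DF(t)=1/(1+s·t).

step 1 [0.5y] swap r/2=359/9641: DF=(1 − 359/9641·(0))/(1+359/9641) = 9641/10000 ≈ 0.964100
step 2 [1y] zero: DF = P = 9583/10000 ≈ 0.958300
step 3 [1.5y] bond c/2=11/800: DF=(3845253/4000000 − 11/800·(0.964100+0.958300))/(1+11/800) = 4611/5000 ≈ 0.922200
step 4 [2y] bond c/2=27/800: DF=(4146871/4000000 − 27/800·(0.964100+0.958300+0.922200))/(1+27/800) = 91/100 ≈ 0.910000
step 5 [2.5y] swap r/2=1149/46397: DF=(1 − 1149/46397·(0.964100+0.958300+0.922200+0.910000))/(1+1149/46397) = 8851/10000 ≈ 0.885100

1 1/2 9641/10000
2 1 9583/10000
3 3/2 4611/5000
4 2 91/100
5 5/2 8851/10000
s(1.5y) = (1/(4611/5000) − 1)/(3/2) = 778/13833 ≈ 5.6242%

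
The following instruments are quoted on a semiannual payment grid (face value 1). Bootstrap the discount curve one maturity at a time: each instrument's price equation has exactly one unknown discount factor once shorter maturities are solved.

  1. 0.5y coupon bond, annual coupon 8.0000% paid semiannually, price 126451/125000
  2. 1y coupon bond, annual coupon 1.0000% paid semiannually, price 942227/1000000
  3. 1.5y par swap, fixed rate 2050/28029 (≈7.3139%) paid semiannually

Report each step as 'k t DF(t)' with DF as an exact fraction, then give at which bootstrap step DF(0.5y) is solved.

1 1/2 9727/10000
2 1 9327/10000
3 3/2 359/400
DF(0.5y) is solved at step 1

step 1 [0.5y] bond c/2=1/25: DF=(126451/125000 − 1/25·(0))/(1+1/25) = 9727/10000 ≈ 0.972700
step 2 [1y] bond c/2=1/200: DF=(942227/1000000 − 1/200·(0.972700))/(1+1/200) = 9327/10000 ≈ 0.932700
step 3 [1.5y] swap r/2=1025/28029: DF=(1 − 1025/28029·(0.972700+0.932700))/(1+1025/28029) = 359/400 ≈ 0.897500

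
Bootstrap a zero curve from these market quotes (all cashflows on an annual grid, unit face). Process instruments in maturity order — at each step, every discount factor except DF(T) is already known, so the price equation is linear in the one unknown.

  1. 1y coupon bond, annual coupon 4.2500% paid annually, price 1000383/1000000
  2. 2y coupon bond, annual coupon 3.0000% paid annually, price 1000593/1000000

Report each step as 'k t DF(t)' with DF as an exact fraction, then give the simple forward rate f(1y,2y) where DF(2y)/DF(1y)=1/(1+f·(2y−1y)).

1 1 2399/2500
2 2 1887/2000
f(1y,2y) = ((2399/2500)/(1887/2000) − 1)/(1) = 161/9435 ≈ 1.7064%

step 1 [1y] bond c/1=17/400: DF=(1000383/1000000 − 17/400·(0))/(1+17/400) = 2399/2500 ≈ 0.959600
step 2 [2y] bond c/1=3/100: DF=(1000593/1000000 − 3/100·(0.959600))/(1+3/100) = 1887/2000 ≈ 0.943500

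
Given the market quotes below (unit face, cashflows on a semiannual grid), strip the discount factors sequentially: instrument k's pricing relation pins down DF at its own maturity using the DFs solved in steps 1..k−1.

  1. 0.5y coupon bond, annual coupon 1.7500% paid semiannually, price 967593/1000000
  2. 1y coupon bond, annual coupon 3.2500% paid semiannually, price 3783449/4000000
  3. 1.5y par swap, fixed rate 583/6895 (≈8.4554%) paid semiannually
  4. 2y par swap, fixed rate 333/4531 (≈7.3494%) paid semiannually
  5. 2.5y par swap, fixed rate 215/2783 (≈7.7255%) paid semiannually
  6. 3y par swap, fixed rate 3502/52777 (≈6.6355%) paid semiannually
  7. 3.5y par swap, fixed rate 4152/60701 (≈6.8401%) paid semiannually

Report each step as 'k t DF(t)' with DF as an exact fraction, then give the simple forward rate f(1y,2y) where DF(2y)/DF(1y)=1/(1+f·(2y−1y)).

1 1/2 1199/1250
2 1 4577/5000
3 3/2 4417/5000
4 2 2167/2500
5 5/2 207/250
6 3 8249/10000
7 7/2 1981/2500
f(1y,2y) = ((4577/5000)/(2167/2500) − 1)/(1) = 243/4334 ≈ 5.6068%

step 1 [0.5y] bond c/2=7/800: DF=(967593/1000000 − 7/800·(0))/(1+7/800) = 1199/1250 ≈ 0.959200
step 2 [1y] bond c/2=13/800: DF=(3783449/4000000 − 13/800·(0.959200))/(1+13/800) = 4577/5000 ≈ 0.915400
step 3 [1.5y] swap r/2=583/13790: DF=(1 − 583/13790·(0.959200+0.915400))/(1+583/13790) = 4417/5000 ≈ 0.883400
step 4 [2y] swap r/2=333/9062: DF=(1 − 333/9062·(0.959200+0.915400+0.883400))/(1+333/9062) = 2167/2500 ≈ 0.866800
step 5 [2.5y] swap r/2=215/5566: DF=(1 − 215/5566·(0.959200+0.915400+0.883400+0.866800))/(1+215/5566) = 207/250 ≈ 0.828000
step 6 [3y] swap r/2=1751/52777: DF=(1 − 1751/52777·(0.959200+0.915400+0.883400+0.866800+0.828000))/(1+1751/52777) = 8249/10000 ≈ 0.824900
step 7 [3.5y] swap r/2=2076/60701: DF=(1 − 2076/60701·(0.959200+0.915400+0.883400+0.866800+0.828000+0.824900))/(1+2076/60701) = 1981/2500 ≈ 0.792400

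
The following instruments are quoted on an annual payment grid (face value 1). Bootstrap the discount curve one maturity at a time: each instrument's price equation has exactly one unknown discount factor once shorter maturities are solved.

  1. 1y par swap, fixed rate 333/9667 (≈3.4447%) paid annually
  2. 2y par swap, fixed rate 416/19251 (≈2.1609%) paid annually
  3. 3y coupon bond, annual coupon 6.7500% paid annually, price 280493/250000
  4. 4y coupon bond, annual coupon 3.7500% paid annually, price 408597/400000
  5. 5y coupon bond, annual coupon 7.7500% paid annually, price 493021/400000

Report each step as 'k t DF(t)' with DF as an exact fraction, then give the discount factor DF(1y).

1 1 9667/10000
2 2 599/625
3 3 9293/10000
4 4 4407/5000
5 5 547/625
DF(1y) = 9667/10000 ≈ 0.966700

step 1 [1y] swap r/1=333/9667: DF=(1 − 333/9667·(0))/(1+333/9667) = 9667/10000 ≈ 0.966700
step 2 [2y] swap r/1=416/19251: DF=(1 − 416/19251·(0.966700))/(1+416/19251) = 599/625 ≈ 0.958400
step 3 [3y] bond c/1=27/400: DF=(280493/250000 − 27/400·(0.966700+0.958400))/(1+27/400) = 9293/10000 ≈ 0.929300
step 4 [4y] bond c/1=3/80: DF=(408597/400000 − 3/80·(0.966700+0.958400+0.929300))/(1+3/80) = 4407/5000 ≈ 0.881400
step 5 [5y] bond c/1=31/400: DF=(493021/400000 − 31/400·(0.966700+0.958400+0.929300+0.881400))/(1+31/400) = 547/625 ≈ 0.875200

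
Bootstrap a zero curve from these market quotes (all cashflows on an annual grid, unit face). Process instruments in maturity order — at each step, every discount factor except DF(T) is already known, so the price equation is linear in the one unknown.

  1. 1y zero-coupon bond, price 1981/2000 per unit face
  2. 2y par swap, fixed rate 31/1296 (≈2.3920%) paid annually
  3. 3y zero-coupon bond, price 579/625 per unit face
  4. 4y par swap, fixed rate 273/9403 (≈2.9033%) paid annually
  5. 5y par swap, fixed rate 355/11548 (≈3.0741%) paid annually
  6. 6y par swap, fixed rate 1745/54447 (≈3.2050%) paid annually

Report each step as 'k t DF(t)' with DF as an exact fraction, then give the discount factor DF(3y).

1 1 1981/2000
2 2 1907/2000
3 3 579/625
4 4 2227/2500
5 5 429/500
6 6 1651/2000
DF(3y) = 579/625 ≈ 0.926400

step 1 [1y] zero: DF = P = 1981/2000 ≈ 0.990500
step 2 [2y] swap r/1=31/1296: DF=(1 − 31/1296·(0.990500))/(1+31/1296) = 1907/2000 ≈ 0.953500
step 3 [3y] zero: DF = P = 579/625 ≈ 0.926400
step 4 [4y] swap r/1=273/9403: DF=(1 − 273/9403·(0.990500+0.953500+0.926400))/(1+273/9403) = 2227/2500 ≈ 0.890800
step 5 [5y] swap r/1=355/11548: DF=(1 − 355/11548·(0.990500+0.953500+0.926400+0.890800))/(1+355/11548) = 429/500 ≈ 0.858000
step 6 [6y] swap r/1=1745/54447: DF=(1 − 1745/54447·(0.990500+0.953500+0.926400+0.890800+0.858000))/(1+1745/54447) = 1651/2000 ≈ 0.825500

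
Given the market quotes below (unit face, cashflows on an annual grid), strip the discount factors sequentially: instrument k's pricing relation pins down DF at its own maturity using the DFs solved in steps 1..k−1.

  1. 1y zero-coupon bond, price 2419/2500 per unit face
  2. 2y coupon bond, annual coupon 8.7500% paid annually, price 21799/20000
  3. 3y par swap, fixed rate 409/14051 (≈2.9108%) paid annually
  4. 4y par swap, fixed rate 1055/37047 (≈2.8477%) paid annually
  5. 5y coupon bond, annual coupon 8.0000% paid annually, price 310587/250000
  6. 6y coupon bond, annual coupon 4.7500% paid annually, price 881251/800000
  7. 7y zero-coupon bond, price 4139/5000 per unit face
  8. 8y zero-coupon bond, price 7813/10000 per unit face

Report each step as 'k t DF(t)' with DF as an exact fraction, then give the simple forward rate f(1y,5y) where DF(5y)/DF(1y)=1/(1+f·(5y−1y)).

1 1 2419/2500
2 2 2311/2500
3 3 4591/5000
4 4 1789/2000
5 5 8759/10000
6 6 8439/10000
7 7 4139/5000
8 8 7813/10000
f(1y,5y) = ((2419/2500)/(8759/10000) − 1)/(4) = 917/35036 ≈ 2.6173%

step 1 [1y] zero: DF = P = 2419/2500 ≈ 0.967600
step 2 [2y] bond c/1=7/80: DF=(21799/20000 − 7/80·(0.967600))/(1+7/80) = 2311/2500 ≈ 0.924400
step 3 [3y] swap r/1=409/14051: DF=(1 − 409/14051·(0.967600+0.924400))/(1+409/14051) = 4591/5000 ≈ 0.918200
step 4 [4y] swap r/1=1055/37047: DF=(1 − 1055/37047·(0.967600+0.924400+0.918200))/(1+1055/37047) = 1789/2000 ≈ 0.894500
step 5 [5y] bond c/1=2/25: DF=(310587/250000 − 2/25·(0.967600+0.924400+0.918200+0.894500))/(1+2/25) = 8759/10000 ≈ 0.875900
step 6 [6y] bond c/1=19/400: DF=(881251/800000 − 19/400·(0.967600+0.924400+0.918200+0.894500+0.875900))/(1+19/400) = 8439/10000 ≈ 0.843900
step 7 [7y] zero: DF = P = 4139/5000 ≈ 0.827800
step 8 [8y] zero: DF = P = 7813/10000 ≈ 0.781300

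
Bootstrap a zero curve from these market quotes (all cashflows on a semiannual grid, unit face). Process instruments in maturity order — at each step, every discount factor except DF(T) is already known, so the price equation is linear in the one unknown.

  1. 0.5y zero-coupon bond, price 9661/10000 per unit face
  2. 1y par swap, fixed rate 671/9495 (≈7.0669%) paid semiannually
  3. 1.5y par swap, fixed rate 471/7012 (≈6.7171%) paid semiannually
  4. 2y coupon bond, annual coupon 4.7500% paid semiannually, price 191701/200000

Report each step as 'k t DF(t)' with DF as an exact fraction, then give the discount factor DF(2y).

1 1/2 9661/10000
2 1 9329/10000
3 3/2 4529/5000
4 2 1089/1250
DF(2y) = 1089/1250 ≈ 0.871200

step 1 [0.5y] zero: DF = P = 9661/10000 ≈ 0.966100
step 2 [1y] swap r/2=671/18990: DF=(1 − 671/18990·(0.966100))/(1+671/18990) = 9329/10000 ≈ 0.932900
step 3 [1.5y] swap r/2=471/14024: DF=(1 − 471/14024·(0.966100+0.932900))/(1+471/14024) = 4529/5000 ≈ 0.905800
step 4 [2y] bond c/2=19/800: DF=(191701/200000 − 19/800·(0.966100+0.932900+0.905800))/(1+19/800) = 1089/1250 ≈ 0.871200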